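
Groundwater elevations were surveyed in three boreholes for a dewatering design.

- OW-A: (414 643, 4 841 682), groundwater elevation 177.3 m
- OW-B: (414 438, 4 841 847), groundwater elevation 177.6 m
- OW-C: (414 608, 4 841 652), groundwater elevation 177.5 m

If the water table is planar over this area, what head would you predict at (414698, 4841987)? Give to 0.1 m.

176.3 m

Differences from OW-A: to OW-B (Δx, Δy, Δh) = (-205, 165, +0.3); to OW-C = (-35, -30, +0.2).
Solve a·Δx + b·Δy = Δh: det = (-205)·(-30) − (-35)·165 = 11925.
∂h/∂x = [(+0.3)·(-30) − (+0.2)·165] / 11925 = -0.003522
∂h/∂y = [(-205)·(+0.2) − (-35)·(+0.3)] / 11925 = -0.002558
h(414698, 4841987) = 177.3 + (-0.003522)·(55) + (-0.002558)·(305) = 177.3 -0.194 -0.780 = 176.326 m.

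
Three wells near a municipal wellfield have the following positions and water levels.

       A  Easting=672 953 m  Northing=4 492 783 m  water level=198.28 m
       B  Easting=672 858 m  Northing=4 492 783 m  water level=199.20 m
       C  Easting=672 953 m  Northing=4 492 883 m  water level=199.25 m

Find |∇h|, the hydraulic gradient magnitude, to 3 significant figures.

0.0137

∂h/∂x = (199.20 − 198.28) / (672858 − 672953) = -0.009684
∂h/∂y = (199.25 − 198.28) / (4492883 − 4492783) = +0.009700
|∇h| = √(-0.009684² + 0.009700²) = 0.01371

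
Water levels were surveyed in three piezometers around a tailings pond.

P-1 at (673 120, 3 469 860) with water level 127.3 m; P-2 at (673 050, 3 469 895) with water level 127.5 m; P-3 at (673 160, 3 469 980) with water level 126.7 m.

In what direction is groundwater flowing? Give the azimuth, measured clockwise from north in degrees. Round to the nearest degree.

053°

With h = a·x + b·y + c and P-1 as origin, the differences give:
  (-70)·a + 35·b = +0.2
  40·a + 120·b = -0.6
Eliminate b (×120 and ×35, subtract): -9800·a = 45.00 → a = ∂h/∂x = -0.004592
Back-substitute: b = ∂h/∂y = -0.003469.
Flow direction (−∇h) has components (+0.004592 E, +0.003469 N).
Azimuth = atan2(E, N) = atan2(+0.004592, +0.003469) = 52.9° ≈ 053°.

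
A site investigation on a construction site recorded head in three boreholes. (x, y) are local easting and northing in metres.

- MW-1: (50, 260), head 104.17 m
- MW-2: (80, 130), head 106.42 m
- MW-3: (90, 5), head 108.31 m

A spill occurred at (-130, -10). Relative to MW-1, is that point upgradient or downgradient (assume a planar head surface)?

upgradient

Differences from MW-1: to MW-2 (Δx, Δy, Δh) = (30, -130, +2.25); to MW-3 = (40, -255, +4.14).
Determinant of the coordinate differences = 30·(-255) − 40·(-130) = -2450.
∂h/∂x = [(+2.25)·(-255) − (+4.14)·(-130)] / -2450 = +0.01451
∂h/∂y = [30·(+4.14) − 40·(+2.25)] / -2450 = -0.01396
Head at (-130, -10) = 104.17 + (+0.01451)·(-180) + (-0.01396)·(-270) = 105.33 m.
That is higher than the 104.17 m at MW-1, so the point is upgradient.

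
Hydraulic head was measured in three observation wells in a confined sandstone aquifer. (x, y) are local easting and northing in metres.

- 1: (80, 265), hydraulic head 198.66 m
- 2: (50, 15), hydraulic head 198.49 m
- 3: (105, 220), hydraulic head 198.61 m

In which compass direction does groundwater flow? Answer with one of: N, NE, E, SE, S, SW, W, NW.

SE

With h = a·x + b·y + c and 1 as origin, the differences give:
  (-30)·a + (-250)·b = -0.17
  25·a + (-45)·b = -0.05
Eliminate b (×(-45) and ×(-250), subtract): 7600·a = -4.850 → a = ∂h/∂x = -0.0006382
Back-substitute: b = ∂h/∂y = +0.0007566.
Flow = −∇h = (+0.0006382 east, -0.0007566 north), which points southeast.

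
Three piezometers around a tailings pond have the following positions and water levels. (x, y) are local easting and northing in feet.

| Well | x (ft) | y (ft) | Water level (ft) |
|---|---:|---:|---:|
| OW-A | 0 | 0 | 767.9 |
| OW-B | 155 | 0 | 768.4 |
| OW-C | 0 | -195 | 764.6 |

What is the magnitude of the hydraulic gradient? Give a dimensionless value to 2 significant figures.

∂h/∂x = (768.4 − 767.9) / (155 − 0) = +0.003226
∂h/∂y = (764.6 − 767.9) / (-195 − 0) = +0.01692
|∇h| = √(0.003226² + 0.01692²) = 0.01722

0.017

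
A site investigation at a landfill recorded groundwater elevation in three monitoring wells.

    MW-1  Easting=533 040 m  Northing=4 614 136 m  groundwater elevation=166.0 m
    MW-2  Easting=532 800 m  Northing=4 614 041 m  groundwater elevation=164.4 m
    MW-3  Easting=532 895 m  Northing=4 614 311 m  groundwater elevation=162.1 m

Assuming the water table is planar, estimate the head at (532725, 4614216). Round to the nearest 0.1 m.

Three-point gradient (reference MW-1): Δ to MW-2 = (-240, -95, -1.6), Δ to MW-3 = (-145, 175, -3.9).
∂h/∂x = +0.01166, ∂h/∂y = -0.01262 (det = -55775).
h(532725, 4614216) = 166.0 + (+0.01166)·(-315) + (-0.01262)·(80) = 166.0 -3.674 -1.010 = 161.316 m.

161.3 m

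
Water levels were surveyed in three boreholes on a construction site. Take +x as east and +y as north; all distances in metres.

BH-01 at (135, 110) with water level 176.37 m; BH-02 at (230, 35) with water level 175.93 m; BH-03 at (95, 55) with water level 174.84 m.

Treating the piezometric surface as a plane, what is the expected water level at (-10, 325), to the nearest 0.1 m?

179.0 m

Taking BH-01 as reference: BH-02−BH-01 = (95, -75, -0.44); BH-03−BH-01 = (-40, -55, -1.53).
Determinant of the coordinate differences = 95·(-55) − (-40)·(-75) = -8225.
∂h/∂x = [(-0.44)·(-55) − (-1.53)·(-75)] / -8225 = +0.01101
∂h/∂y = [95·(-1.53) − (-40)·(-0.44)] / -8225 = +0.01981
h(-10, 325) = 176.37 + (+0.01101)·(-145) + (+0.01981)·(215) = 176.37 -1.596 +4.259 = 179.033 m.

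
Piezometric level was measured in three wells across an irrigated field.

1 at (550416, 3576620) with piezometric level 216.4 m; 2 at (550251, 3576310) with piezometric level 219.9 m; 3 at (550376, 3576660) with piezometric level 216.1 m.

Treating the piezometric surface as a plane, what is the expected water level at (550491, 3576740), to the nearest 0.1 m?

215.0 m

With h = a·x + b·y + c and 1 as origin, the differences give:
  (-165)·a + (-310)·b = +3.5
  (-40)·a + 40·b = -0.3
Eliminate b (×40 and ×(-310), subtract): -19000·a = 47.00 → a = ∂h/∂x = -0.002474
Back-substitute: b = ∂h/∂y = -0.009974.
h(550491, 3576740) = 216.4 + (-0.002474)·(75) + (-0.009974)·(120) = 216.4 -0.186 -1.197 = 215.018 m.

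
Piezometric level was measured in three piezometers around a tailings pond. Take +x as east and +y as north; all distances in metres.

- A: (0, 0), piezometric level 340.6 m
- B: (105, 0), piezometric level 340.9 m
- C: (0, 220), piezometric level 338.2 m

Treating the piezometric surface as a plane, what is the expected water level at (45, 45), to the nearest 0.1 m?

∂h/∂x = (340.9 − 340.6) / (105 − 0) = +0.002857
∂h/∂y = (338.2 − 340.6) / (220 − 0) = -0.01091
h(45, 45) = 340.6 + (+0.002857)·(45) + (-0.01091)·(45) = 340.6 +0.129 -0.491 = 340.238 m.

340.2 m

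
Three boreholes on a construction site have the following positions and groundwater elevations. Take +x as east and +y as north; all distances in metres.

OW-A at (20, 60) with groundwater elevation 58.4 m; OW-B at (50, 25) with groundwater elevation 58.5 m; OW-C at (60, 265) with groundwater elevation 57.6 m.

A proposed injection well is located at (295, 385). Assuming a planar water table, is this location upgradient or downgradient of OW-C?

downgradient

With h = a·x + b·y + c and OW-A as origin, the differences give:
  30·a + (-35)·b = +0.1
  40·a + 205·b = -0.8
Eliminate b (×205 and ×(-35), subtract): 7550·a = -7.50 → a = ∂h/∂x = -0.0009934
Back-substitute: b = ∂h/∂y = -0.003709.
Head at (295, 385) = 58.4 + (-0.0009934)·(275) + (-0.003709)·(325) = 56.92 m.
That is lower than the 57.6 m at OW-C, so the point is downgradient.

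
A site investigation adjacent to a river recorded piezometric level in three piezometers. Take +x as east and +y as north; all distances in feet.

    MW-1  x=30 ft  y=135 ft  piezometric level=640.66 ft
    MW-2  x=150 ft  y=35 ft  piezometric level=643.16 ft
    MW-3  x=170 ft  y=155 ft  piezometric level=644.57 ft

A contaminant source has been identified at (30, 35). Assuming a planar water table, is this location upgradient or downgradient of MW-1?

Taking MW-1 as reference: MW-2−MW-1 = (120, -100, +2.50); MW-3−MW-1 = (140, 20, +3.91).
Solve a·Δx + b·Δy = Δh: det = 120·20 − 140·(-100) = 16400.
∂h/∂x = [(+2.50)·20 − (+3.91)·(-100)] / 16400 = +0.02689
∂h/∂y = [120·(+3.91) − 140·(+2.50)] / 16400 = +0.007268
Head at (30, 35) = 640.66 + (+0.02689)·(0) + (+0.007268)·(-100) = 639.93 ft.
That is lower than the 640.66 ft at MW-1, so the point is downgradient.

downgradient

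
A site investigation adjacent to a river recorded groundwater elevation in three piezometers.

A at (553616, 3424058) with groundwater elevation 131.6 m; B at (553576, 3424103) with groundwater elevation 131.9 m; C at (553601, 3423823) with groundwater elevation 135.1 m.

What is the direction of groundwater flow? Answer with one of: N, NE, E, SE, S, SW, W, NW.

NE

With h = a·x + b·y + c and A as origin, the differences give:
  (-40)·a + 45·b = +0.3
  (-15)·a + (-235)·b = +3.5
Eliminate b (×(-235) and ×45, subtract): 10075·a = -228.00 → a = ∂h/∂x = -0.02263
Back-substitute: b = ∂h/∂y = -0.01345.
Flow = −∇h = (+0.02263 east, +0.01345 north), which points northeast.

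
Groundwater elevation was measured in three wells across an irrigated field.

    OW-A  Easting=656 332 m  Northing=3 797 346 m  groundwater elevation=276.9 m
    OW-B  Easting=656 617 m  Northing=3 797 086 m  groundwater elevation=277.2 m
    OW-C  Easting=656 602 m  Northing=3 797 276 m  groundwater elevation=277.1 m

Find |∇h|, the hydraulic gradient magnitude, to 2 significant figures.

0.00078

Differences from OW-A: to OW-B (Δx, Δy, Δh) = (285, -260, +0.3); to OW-C = (270, -70, +0.2).
Determinant of the coordinate differences = 285·(-70) − 270·(-260) = 50250.
∂h/∂x = [(+0.3)·(-70) − (+0.2)·(-260)] / 50250 = +0.0006169
∂h/∂y = [285·(+0.2) − 270·(+0.3)] / 50250 = -0.0004776
|∇h| = √(0.0006169² + -0.0004776²) = 0.0007802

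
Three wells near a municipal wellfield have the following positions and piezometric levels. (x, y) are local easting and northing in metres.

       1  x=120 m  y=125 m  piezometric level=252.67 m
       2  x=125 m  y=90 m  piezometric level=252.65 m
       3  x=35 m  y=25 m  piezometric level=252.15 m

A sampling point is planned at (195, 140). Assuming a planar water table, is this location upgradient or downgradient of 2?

Differences from 1: to 2 (Δx, Δy, Δh) = (5, -35, -0.02); to 3 = (-85, -100, -0.52).
Determinant of the coordinate differences = 5·(-100) − (-85)·(-35) = -3475.
∂h/∂x = [(-0.02)·(-100) − (-0.52)·(-35)] / -3475 = +0.004662
∂h/∂y = [5·(-0.52) − (-85)·(-0.02)] / -3475 = +0.001237
Head at (195, 140) = 252.67 + (+0.004662)·(75) + (+0.001237)·(15) = 253.04 m.
That is higher than the 252.65 m at 2, so the point is upgradient.

upgradient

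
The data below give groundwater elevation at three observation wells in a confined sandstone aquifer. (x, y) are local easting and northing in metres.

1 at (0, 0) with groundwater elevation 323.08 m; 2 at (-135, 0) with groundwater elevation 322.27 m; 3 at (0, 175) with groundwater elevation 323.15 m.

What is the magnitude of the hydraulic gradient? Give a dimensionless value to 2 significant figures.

0.0060

∂h/∂x = (322.27 − 323.08) / (-135 − 0) = +0.006000
∂h/∂y = (323.15 − 323.08) / (175 − 0) = +0.0004000
|∇h| = √(0.006000² + 0.0004000²) = 0.006013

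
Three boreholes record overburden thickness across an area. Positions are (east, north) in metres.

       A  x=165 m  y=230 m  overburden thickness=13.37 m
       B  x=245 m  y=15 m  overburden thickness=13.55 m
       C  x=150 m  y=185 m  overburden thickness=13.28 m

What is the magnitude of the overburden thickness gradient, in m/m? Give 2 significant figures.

0.0041 m/m

Three-point gradient (reference A): Δ to B = (80, -215, +0.18), Δ to C = (-15, -45, -0.09).
∂d/∂x = +0.004022, ∂d/∂y = +0.0006593 (det = -6825).
|∇f| = √(0.004022² + 0.0006593²) = 0.004076 m/m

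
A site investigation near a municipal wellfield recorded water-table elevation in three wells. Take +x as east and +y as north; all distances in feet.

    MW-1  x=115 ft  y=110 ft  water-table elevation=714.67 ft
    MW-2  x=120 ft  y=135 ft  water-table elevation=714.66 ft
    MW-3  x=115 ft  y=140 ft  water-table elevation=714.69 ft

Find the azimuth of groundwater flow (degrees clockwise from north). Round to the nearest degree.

With h = a·x + b·y + c and MW-1 as origin, the differences give:
  5·a + 25·b = -0.01
  0·a + 30·b = +0.02
Eliminate b (×30 and ×25, subtract): 150·a = -0.800 → a = ∂h/∂x = -0.005333
Back-substitute: b = ∂h/∂y = +0.0006667.
Flow direction (−∇h) has components (+0.005333 E, -0.0006667 N).
Azimuth = atan2(E, N) = atan2(+0.005333, -0.0006667) = 97.1° ≈ 097°.

097°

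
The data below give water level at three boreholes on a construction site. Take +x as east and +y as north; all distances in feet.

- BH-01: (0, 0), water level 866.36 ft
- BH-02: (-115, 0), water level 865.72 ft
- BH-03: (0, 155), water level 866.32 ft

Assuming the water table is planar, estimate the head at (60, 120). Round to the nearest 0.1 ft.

866.7 ft

∂h/∂x = (865.72 − 866.36) / (-115 − 0) = +0.005565
∂h/∂y = (866.32 − 866.36) / (155 − 0) = -0.0002581
h(60, 120) = 866.36 + (+0.005565)·(60) + (-0.0002581)·(120) = 866.36 +0.334 -0.031 = 866.663 ft.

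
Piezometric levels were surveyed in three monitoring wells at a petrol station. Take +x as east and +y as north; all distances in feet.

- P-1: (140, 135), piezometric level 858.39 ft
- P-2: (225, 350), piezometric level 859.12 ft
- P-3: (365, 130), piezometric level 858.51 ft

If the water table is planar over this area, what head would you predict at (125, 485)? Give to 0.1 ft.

859.5 ft

With h = a·x + b·y + c and P-1 as origin, the differences give:
  85·a + 215·b = +0.73
  225·a + (-5)·b = +0.12
Eliminate b (×(-5) and ×215, subtract): -48800·a = -29.450 → a = ∂h/∂x = +0.0006035
Back-substitute: b = ∂h/∂y = +0.003157.
h(125, 485) = 858.39 + (+0.0006035)·(-15) + (+0.003157)·(350) = 858.39 -0.009 +1.105 = 859.486 ft.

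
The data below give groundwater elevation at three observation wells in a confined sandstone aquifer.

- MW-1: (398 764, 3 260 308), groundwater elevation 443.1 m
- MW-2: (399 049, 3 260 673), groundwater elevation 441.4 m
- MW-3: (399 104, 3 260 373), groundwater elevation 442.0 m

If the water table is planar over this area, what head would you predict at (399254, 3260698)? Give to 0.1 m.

Taking MW-1 as reference: MW-2−MW-1 = (285, 365, -1.7); MW-3−MW-1 = (340, 65, -1.1).
Solve a·Δx + b·Δy = Δh: det = 285·65 − 340·365 = -105575.
∂h/∂x = [(-1.7)·65 − (-1.1)·365] / -105575 = -0.002756
∂h/∂y = [285·(-1.1) − 340·(-1.7)] / -105575 = -0.002505
h(399254, 3260698) = 443.1 + (-0.002756)·(490) + (-0.002505)·(390) = 443.1 -1.351 -0.977 = 440.772 m.

440.8 m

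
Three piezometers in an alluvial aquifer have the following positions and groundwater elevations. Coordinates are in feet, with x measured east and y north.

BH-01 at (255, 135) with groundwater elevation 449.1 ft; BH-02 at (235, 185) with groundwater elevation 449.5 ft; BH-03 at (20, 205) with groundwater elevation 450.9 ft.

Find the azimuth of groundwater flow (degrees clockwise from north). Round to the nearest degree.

With h = a·x + b·y + c and BH-01 as origin, the differences give:
  (-20)·a + 50·b = +0.4
  (-235)·a + 70·b = +1.8
Eliminate b (×70 and ×50, subtract): 10350·a = -62.00 → a = ∂h/∂x = -0.005990
Back-substitute: b = ∂h/∂y = +0.005604.
Flow direction (−∇h) has components (+0.005990 E, -0.005604 N).
Azimuth = atan2(E, N) = atan2(+0.005990, -0.005604) = 133.1° ≈ 133°.

133°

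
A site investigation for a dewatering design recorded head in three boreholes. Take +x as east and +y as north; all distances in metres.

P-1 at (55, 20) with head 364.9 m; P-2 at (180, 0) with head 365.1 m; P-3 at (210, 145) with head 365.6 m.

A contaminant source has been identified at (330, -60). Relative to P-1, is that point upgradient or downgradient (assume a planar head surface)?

upgradient

Differences from P-1: to P-2 (Δx, Δy, Δh) = (125, -20, +0.2); to P-3 = (155, 125, +0.7).
Solve a·Δx + b·Δy = Δh: det = 125·125 − 155·(-20) = 18725.
∂h/∂x = [(+0.2)·125 − (+0.7)·(-20)] / 18725 = +0.002083
∂h/∂y = [125·(+0.7) − 155·(+0.2)] / 18725 = +0.003017
Head at (330, -60) = 364.9 + (+0.002083)·(275) + (+0.003017)·(-80) = 365.23 m.
That is higher than the 364.9 m at P-1, so the point is upgradient.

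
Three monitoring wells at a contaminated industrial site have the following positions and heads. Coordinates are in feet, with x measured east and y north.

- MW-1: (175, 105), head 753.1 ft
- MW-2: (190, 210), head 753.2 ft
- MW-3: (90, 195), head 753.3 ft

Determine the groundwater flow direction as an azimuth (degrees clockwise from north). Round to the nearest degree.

Taking MW-1 as reference: MW-2−MW-1 = (15, 105, +0.1); MW-3−MW-1 = (-85, 90, +0.2).
Determinant of the coordinate differences = 15·90 − (-85)·105 = 10275.
∂h/∂x = [(+0.1)·90 − (+0.2)·105] / 10275 = -0.001168
∂h/∂y = [15·(+0.2) − (-85)·(+0.1)] / 10275 = +0.001119
Flow direction (−∇h) has components (+0.001168 E, -0.001119 N).
Azimuth = atan2(E, N) = atan2(+0.001168, -0.001119) = 133.8° ≈ 134°.

134°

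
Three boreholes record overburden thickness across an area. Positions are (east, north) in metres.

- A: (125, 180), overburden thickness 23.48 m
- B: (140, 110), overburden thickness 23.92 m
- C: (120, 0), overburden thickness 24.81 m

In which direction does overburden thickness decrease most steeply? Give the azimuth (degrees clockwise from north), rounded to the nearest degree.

032°

Differences from A: to B (Δx, Δy, Δh) = (15, -70, +0.44); to C = (-5, -180, +1.33).
Determinant of the coordinate differences = 15·(-180) − (-5)·(-70) = -3050.
∂d/∂x = [(+0.44)·(-180) − (+1.33)·(-70)] / -3050 = -0.004557
∂d/∂y = [15·(+1.33) − (-5)·(+0.44)] / -3050 = -0.007262
Steepest decrease is along −∇f: components (+0.004557 E, +0.007262 N).
Azimuth = atan2(+0.004557, +0.007262) = 32.1° ≈ 032°.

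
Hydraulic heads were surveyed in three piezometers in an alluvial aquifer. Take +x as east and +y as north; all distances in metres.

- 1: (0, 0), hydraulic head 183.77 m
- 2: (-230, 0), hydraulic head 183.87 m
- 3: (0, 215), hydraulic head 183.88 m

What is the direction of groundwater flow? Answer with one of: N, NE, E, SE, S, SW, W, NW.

SE

∂h/∂x = (183.87 − 183.77) / (-230 − 0) = -0.0004348
∂h/∂y = (183.88 − 183.77) / (215 − 0) = +0.0005116
Flow = −∇h = (+0.0004348 east, -0.0005116 north), which points southeast.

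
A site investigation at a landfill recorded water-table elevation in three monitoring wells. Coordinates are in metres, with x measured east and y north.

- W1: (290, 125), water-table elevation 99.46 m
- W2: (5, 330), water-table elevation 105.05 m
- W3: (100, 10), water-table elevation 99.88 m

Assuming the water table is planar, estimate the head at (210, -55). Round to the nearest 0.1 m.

With h = a·x + b·y + c and W1 as origin, the differences give:
  (-285)·a + 205·b = +5.59
  (-190)·a + (-115)·b = +0.42
Eliminate b (×(-115) and ×205, subtract): 71725·a = -728.950 → a = ∂h/∂x = -0.01016
Back-substitute: b = ∂h/∂y = +0.01314.
h(210, -55) = 99.46 + (-0.01016)·(-80) + (+0.01314)·(-180) = 99.46 +0.813 -2.365 = 97.908 m.

97.9 m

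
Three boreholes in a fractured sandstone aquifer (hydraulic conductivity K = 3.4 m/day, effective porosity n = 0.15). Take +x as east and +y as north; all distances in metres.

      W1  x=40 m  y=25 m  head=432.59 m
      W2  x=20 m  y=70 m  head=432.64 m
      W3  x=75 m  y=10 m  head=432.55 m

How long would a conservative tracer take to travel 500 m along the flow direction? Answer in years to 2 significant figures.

Taking W1 as reference: W2−W1 = (-20, 45, +0.05); W3−W1 = (35, -15, -0.04).
Solve a·Δx + b·Δy = Δh: det = (-20)·(-15) − 35·45 = -1275.
∂h/∂x = [(+0.05)·(-15) − (-0.04)·45] / -1275 = -0.0008235
∂h/∂y = [(-20)·(-0.04) − 35·(+0.05)] / -1275 = +0.0007451
|∇h| = √(-0.0008235² + 0.0007451²) = 0.001111
Seepage velocity v = K·i/n = 3.4 × 0.001111 / 0.15 = 0.02518 m/day.
t = 500 / 0.02518 = 1.986e+04 days = 54.4 years.

54 years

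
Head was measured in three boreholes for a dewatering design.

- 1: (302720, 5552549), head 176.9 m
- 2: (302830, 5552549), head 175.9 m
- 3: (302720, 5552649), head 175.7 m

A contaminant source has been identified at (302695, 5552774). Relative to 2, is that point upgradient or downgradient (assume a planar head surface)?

∂h/∂x = (175.9 − 176.9) / (302830 − 302720) = -0.009091
∂h/∂y = (175.7 − 176.9) / (5552649 − 5552549) = -0.01200
Head at (302695, 5552774) = 176.9 + (-0.009091)·(-25) + (-0.01200)·(225) = 174.43 m.
That is lower than the 175.9 m at 2, so the point is downgradient.

downgradient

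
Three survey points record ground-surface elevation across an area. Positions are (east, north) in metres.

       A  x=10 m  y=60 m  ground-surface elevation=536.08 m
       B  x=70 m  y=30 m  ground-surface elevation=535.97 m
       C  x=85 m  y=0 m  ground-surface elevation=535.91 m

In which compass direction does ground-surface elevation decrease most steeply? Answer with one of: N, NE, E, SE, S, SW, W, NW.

Taking A as reference: B−A = (60, -30, -0.11); C−A = (75, -60, -0.17).
Determinant of the coordinate differences = 60·(-60) − 75·(-30) = -1350.
∂z/∂x = [(-0.11)·(-60) − (-0.17)·(-30)] / -1350 = -0.001111
∂z/∂y = [60·(-0.17) − 75·(-0.11)] / -1350 = +0.001444
Steepest decrease is along −∇f = (+0.001111 E, -0.001444 N) → southeast.

SE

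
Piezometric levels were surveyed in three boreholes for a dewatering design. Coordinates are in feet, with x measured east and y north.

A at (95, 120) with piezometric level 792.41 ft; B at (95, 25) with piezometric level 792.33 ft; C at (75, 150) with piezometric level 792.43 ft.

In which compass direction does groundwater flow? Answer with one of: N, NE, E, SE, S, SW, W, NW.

Taking A as reference: B−A = (0, -95, -0.08); C−A = (-20, 30, +0.02).
Determinant of the coordinate differences = 0·30 − (-20)·(-95) = -1900.
∂h/∂x = [(-0.08)·30 − (+0.02)·(-95)] / -1900 = +0.0002632
∂h/∂y = [0·(+0.02) − (-20)·(-0.08)] / -1900 = +0.0008421
Flow = −∇h = (-0.0002632 east, -0.0008421 north), which points south.

S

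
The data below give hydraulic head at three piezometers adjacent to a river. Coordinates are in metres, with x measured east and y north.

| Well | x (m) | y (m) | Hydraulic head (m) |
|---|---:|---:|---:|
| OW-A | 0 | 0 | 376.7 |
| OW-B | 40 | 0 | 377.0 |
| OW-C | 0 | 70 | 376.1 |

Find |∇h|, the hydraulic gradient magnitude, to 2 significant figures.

0.011

∂h/∂x = (377.0 − 376.7) / (40 − 0) = +0.007500
∂h/∂y = (376.1 − 376.7) / (70 − 0) = -0.008571
|∇h| = √(0.007500² + -0.008571²) = 0.01139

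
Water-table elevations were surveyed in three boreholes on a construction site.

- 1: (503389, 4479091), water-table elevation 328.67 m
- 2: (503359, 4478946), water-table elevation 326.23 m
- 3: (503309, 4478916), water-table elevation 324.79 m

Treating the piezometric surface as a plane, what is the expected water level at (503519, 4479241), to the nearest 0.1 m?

333.3 m

Three-point gradient (reference 1): Δ to 2 = (-30, -145, -2.44), Δ to 3 = (-80, -175, -3.88).
∂h/∂x = +0.02135, ∂h/∂y = +0.01241 (det = -6350).
h(503519, 4479241) = 328.67 + (+0.02135)·(130) + (+0.01241)·(150) = 328.67 +2.776 +1.861 = 333.307 m.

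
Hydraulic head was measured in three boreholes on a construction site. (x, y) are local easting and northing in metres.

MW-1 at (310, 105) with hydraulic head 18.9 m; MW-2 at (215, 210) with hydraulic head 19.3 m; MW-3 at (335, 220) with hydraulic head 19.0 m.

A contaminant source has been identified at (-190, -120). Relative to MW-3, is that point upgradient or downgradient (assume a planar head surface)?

Differences from MW-1: to MW-2 (Δx, Δy, Δh) = (-95, 105, +0.4); to MW-3 = (25, 115, +0.1).
Solve a·Δx + b·Δy = Δh: det = (-95)·115 − 25·105 = -13550.
∂h/∂x = [(+0.4)·115 − (+0.1)·105] / -13550 = -0.002620
∂h/∂y = [(-95)·(+0.1) − 25·(+0.4)] / -13550 = +0.001439
Head at (-190, -120) = 18.9 + (-0.002620)·(-500) + (+0.001439)·(-225) = 19.89 m.
That is higher than the 19.0 m at MW-3, so the point is upgradient.

upgradient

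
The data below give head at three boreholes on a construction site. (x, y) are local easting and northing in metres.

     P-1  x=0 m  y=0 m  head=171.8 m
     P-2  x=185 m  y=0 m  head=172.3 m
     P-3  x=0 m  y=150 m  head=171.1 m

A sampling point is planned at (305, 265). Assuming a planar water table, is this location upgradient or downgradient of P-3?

upgradient

∂h/∂x = (172.3 − 171.8) / (185 − 0) = +0.002703
∂h/∂y = (171.1 − 171.8) / (150 − 0) = -0.004667
Head at (305, 265) = 171.8 + (+0.002703)·(305) + (-0.004667)·(265) = 171.39 m.
That is higher than the 171.1 m at P-3, so the point is upgradient.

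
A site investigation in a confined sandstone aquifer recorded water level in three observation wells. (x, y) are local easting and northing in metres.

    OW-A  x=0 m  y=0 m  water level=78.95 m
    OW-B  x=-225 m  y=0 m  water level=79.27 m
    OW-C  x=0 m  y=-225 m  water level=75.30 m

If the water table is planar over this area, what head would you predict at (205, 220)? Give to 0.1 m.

82.2 m

∂h/∂x = (79.27 − 78.95) / (-225 − 0) = -0.001422
∂h/∂y = (75.30 − 78.95) / (-225 − 0) = +0.01622
h(205, 220) = 78.95 + (-0.001422)·(205) + (+0.01622)·(220) = 78.95 -0.292 +3.569 = 82.227 m.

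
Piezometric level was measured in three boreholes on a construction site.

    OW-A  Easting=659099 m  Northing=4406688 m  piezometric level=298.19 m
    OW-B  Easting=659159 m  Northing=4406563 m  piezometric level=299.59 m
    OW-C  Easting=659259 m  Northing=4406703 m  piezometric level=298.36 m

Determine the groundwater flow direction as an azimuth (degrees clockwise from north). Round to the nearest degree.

Differences from OW-A: to OW-B (Δx, Δy, Δh) = (60, -125, +1.40); to OW-C = (160, 15, +0.17).
Determinant of the coordinate differences = 60·15 − 160·(-125) = 20900.
∂h/∂x = [(+1.40)·15 − (+0.17)·(-125)] / 20900 = +0.002022
∂h/∂y = [60·(+0.17) − 160·(+1.40)] / 20900 = -0.01023
Flow direction (−∇h) has components (-0.002022 E, +0.01023 N).
Azimuth = atan2(E, N) = atan2(-0.002022, +0.01023) = 348.8° ≈ 349°.

349°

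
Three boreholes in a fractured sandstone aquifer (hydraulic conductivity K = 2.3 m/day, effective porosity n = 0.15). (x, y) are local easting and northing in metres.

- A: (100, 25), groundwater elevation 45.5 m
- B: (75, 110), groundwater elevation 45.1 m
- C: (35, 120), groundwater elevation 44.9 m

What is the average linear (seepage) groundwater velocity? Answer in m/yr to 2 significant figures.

Taking A as reference: B−A = (-25, 85, -0.4); C−A = (-65, 95, -0.6).
Determinant of the coordinate differences = (-25)·95 − (-65)·85 = 3150.
∂h/∂x = [(-0.4)·95 − (-0.6)·85] / 3150 = +0.004127
∂h/∂y = [(-25)·(-0.6) − (-65)·(-0.4)] / 3150 = -0.003492
|∇h| = √(0.004127² + -0.003492²) = 0.005406
Seepage velocity v = K·i/n = 2.3 × 0.005406 / 0.15 = 0.08289 m/day = 30.28 m/yr.

30 m/yr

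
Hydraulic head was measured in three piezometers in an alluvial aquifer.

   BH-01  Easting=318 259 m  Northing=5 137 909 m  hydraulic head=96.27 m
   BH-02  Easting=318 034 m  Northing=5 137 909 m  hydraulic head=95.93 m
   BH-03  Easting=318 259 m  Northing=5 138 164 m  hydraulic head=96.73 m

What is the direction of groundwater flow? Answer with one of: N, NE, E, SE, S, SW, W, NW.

SW

∂h/∂x = (95.93 − 96.27) / (318034 − 318259) = +0.001511
∂h/∂y = (96.73 − 96.27) / (5138164 − 5137909) = +0.001804
Flow = −∇h = (-0.001511 east, -0.001804 north), which points southwest.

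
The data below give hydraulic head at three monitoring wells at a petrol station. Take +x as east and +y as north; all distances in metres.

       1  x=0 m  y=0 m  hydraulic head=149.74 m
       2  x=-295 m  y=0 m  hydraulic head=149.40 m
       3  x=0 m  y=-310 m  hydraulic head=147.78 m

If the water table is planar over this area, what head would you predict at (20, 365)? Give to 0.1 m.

∂h/∂x = (149.40 − 149.74) / (-295 − 0) = +0.001153
∂h/∂y = (147.78 − 149.74) / (-310 − 0) = +0.006323
h(20, 365) = 149.74 + (+0.001153)·(20) + (+0.006323)·(365) = 149.74 +0.023 +2.308 = 152.071 m.

152.1 m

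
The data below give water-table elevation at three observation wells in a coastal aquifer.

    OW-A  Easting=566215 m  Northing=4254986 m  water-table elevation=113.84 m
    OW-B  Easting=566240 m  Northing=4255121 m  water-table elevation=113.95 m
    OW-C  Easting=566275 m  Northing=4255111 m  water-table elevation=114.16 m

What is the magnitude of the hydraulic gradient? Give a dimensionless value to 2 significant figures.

With h = a·x + b·y + c and OW-A as origin, the differences give:
  25·a + 135·b = +0.11
  60·a + 125·b = +0.32
Eliminate b (×125 and ×135, subtract): -4975·a = -29.450 → a = ∂h/∂x = +0.005920
Back-substitute: b = ∂h/∂y = -0.0002814.
|∇h| = √(0.005920² + -0.0002814²) = 0.005927

0.0059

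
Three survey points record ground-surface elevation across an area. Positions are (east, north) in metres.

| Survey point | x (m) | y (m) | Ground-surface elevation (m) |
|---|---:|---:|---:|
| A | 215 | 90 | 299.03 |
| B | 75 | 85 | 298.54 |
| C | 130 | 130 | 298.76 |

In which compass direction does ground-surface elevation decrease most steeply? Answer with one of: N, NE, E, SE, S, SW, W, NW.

W

Three-point gradient (reference A): Δ to B = (-140, -5, -0.49), Δ to C = (-85, 40, -0.27).
∂z/∂x = +0.003477, ∂z/∂y = +0.0006390 (det = -6025).
Steepest decrease is along −∇f = (-0.003477 E, -0.0006390 N) → west.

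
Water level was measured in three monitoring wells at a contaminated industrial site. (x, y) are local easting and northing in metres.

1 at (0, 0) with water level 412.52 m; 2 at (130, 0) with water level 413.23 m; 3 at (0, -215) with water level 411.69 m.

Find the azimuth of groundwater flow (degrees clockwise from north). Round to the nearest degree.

∂h/∂x = (413.23 − 412.52) / (130 − 0) = +0.005462
∂h/∂y = (411.69 − 412.52) / (-215 − 0) = +0.003860
Flow direction (−∇h) has components (-0.005462 E, -0.003860 N).
Azimuth = atan2(E, N) = atan2(-0.005462, -0.003860) = 234.7° ≈ 235°.

235°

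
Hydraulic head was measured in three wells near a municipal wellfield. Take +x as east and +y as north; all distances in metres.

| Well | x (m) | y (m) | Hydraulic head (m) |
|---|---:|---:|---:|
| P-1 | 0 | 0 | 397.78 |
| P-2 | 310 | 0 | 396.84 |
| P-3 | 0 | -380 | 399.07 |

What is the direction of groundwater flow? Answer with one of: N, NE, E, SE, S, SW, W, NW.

∂h/∂x = (396.84 − 397.78) / (310 − 0) = -0.003032
∂h/∂y = (399.07 − 397.78) / (-380 − 0) = -0.003395
Flow = −∇h = (+0.003032 east, +0.003395 north), which points northeast.

NE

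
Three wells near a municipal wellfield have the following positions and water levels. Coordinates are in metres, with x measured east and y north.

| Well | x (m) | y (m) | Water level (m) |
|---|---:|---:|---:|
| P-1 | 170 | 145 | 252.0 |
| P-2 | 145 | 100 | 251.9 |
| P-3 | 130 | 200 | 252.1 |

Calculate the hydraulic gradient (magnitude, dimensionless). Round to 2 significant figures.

Three-point gradient (reference P-1): Δ to P-2 = (-25, -45, -0.1), Δ to P-3 = (-40, 55, +0.1).
∂h/∂x = +0.0003150, ∂h/∂y = +0.002047 (det = -3175).
|∇h| = √(0.0003150² + 0.002047²) = 0.002071

0.0021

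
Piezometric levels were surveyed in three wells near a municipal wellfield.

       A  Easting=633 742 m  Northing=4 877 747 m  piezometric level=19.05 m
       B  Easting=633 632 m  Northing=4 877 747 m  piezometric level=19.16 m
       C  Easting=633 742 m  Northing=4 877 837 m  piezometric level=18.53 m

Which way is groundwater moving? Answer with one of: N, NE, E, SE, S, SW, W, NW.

∂h/∂x = (19.16 − 19.05) / (633632 − 633742) = -0.0010000
∂h/∂y = (18.53 − 19.05) / (4877837 − 4877747) = -0.005778
Flow = −∇h = (+0.0010000 east, +0.005778 north), which points north.

N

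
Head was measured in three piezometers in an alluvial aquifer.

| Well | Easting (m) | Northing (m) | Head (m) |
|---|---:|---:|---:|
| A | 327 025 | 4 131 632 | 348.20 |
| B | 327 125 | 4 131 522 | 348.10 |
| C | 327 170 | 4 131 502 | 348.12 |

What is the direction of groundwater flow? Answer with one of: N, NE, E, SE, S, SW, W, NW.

Taking A as reference: B−A = (100, -110, -0.10); C−A = (145, -130, -0.08).
Determinant of the coordinate differences = 100·(-130) − 145·(-110) = 2950.
∂h/∂x = [(-0.10)·(-130) − (-0.08)·(-110)] / 2950 = +0.001424
∂h/∂y = [100·(-0.08) − 145·(-0.10)] / 2950 = +0.002203
Flow = −∇h = (-0.001424 east, -0.002203 north), which points southwest.

SW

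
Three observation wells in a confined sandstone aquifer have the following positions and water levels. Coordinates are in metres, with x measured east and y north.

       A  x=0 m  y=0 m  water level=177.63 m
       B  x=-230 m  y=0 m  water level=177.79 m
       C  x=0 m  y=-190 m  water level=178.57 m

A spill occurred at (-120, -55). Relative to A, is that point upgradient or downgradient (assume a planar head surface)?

upgradient

∂h/∂x = (177.79 − 177.63) / (-230 − 0) = -0.0006957
∂h/∂y = (178.57 − 177.63) / (-190 − 0) = -0.004947
Head at (-120, -55) = 177.63 + (-0.0006957)·(-120) + (-0.004947)·(-55) = 177.99 m.
That is higher than the 177.63 m at A, so the point is upgradient.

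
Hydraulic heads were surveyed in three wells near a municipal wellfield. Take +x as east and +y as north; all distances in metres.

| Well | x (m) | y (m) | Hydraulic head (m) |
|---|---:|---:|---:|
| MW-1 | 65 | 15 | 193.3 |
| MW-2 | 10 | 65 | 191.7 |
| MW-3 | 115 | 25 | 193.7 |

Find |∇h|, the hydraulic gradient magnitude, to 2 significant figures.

0.022

With h = a·x + b·y + c and MW-1 as origin, the differences give:
  (-55)·a + 50·b = -1.6
  50·a + 10·b = +0.4
Eliminate b (×10 and ×50, subtract): -3050·a = -36.00 → a = ∂h/∂x = +0.01180
Back-substitute: b = ∂h/∂y = -0.01902.
|∇h| = √(0.01180² + -0.01902²) = 0.02238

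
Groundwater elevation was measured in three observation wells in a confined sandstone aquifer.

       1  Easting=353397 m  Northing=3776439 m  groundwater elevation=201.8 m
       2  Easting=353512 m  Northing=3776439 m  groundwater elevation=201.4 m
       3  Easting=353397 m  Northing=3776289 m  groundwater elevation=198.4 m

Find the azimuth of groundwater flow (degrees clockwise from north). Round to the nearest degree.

∂h/∂x = (201.4 − 201.8) / (353512 − 353397) = -0.003478
∂h/∂y = (198.4 − 201.8) / (3776289 − 3776439) = +0.02267
Flow direction (−∇h) has components (+0.003478 E, -0.02267 N).
Azimuth = atan2(E, N) = atan2(+0.003478, -0.02267) = 171.3° ≈ 171°.

171°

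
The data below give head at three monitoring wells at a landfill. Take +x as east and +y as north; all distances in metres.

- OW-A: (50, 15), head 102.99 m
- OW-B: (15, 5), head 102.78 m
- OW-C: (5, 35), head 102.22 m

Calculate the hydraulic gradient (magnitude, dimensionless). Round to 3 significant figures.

0.0184

With h = a·x + b·y + c and OW-A as origin, the differences give:
  (-35)·a + (-10)·b = -0.21
  (-45)·a + 20·b = -0.77
Eliminate b (×20 and ×(-10), subtract): -1150·a = -11.900 → a = ∂h/∂x = +0.01035
Back-substitute: b = ∂h/∂y = -0.01522.
|∇h| = √(0.01035² + -0.01522²) = 0.01841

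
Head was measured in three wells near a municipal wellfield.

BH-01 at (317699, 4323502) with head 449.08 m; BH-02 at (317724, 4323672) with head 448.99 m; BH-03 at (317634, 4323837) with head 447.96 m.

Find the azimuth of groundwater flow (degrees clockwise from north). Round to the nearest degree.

Taking BH-01 as reference: BH-02−BH-01 = (25, 170, -0.09); BH-03−BH-01 = (-65, 335, -1.12).
Solve a·Δx + b·Δy = Δh: det = 25·335 − (-65)·170 = 19425.
∂h/∂x = [(-0.09)·335 − (-1.12)·170] / 19425 = +0.008250
∂h/∂y = [25·(-1.12) − (-65)·(-0.09)] / 19425 = -0.001743
Flow direction (−∇h) has components (-0.008250 E, +0.001743 N).
Azimuth = atan2(E, N) = atan2(-0.008250, +0.001743) = 281.9° ≈ 282°.

282°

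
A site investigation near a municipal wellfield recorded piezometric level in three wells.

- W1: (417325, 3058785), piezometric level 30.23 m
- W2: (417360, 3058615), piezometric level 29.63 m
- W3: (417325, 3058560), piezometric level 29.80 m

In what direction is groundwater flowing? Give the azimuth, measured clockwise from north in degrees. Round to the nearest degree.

Taking W1 as reference: W2−W1 = (35, -170, -0.60); W3−W1 = (0, -225, -0.43).
Solve a·Δx + b·Δy = Δh: det = 35·(-225) − 0·(-170) = -7875.
∂h/∂x = [(-0.60)·(-225) − (-0.43)·(-170)] / -7875 = -0.007860
∂h/∂y = [35·(-0.43) − 0·(-0.60)] / -7875 = +0.001911
Flow direction (−∇h) has components (+0.007860 E, -0.001911 N).
Azimuth = atan2(E, N) = atan2(+0.007860, -0.001911) = 103.7° ≈ 104°.

104°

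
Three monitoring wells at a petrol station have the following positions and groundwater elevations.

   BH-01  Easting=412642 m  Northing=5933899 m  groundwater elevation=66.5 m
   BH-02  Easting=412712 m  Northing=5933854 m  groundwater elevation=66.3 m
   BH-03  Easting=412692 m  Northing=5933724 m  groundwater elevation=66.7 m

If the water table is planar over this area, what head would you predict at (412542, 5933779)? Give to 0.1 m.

67.2 m

With h = a·x + b·y + c and BH-01 as origin, the differences give:
  70·a + (-45)·b = -0.2
  50·a + (-175)·b = +0.2
Eliminate b (×(-175) and ×(-45), subtract): -10000·a = 44.00 → a = ∂h/∂x = -0.004400
Back-substitute: b = ∂h/∂y = -0.002400.
h(412542, 5933779) = 66.5 + (-0.004400)·(-100) + (-0.002400)·(-120) = 66.5 +0.440 +0.288 = 67.228 m.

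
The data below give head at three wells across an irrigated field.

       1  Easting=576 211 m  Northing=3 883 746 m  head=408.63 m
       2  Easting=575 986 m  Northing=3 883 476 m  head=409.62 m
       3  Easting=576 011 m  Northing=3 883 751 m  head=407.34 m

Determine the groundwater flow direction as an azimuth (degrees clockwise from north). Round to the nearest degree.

Differences from 1: to 2 (Δx, Δy, Δh) = (-225, -270, +0.99); to 3 = (-200, 5, -1.29).
Solve a·Δx + b·Δy = Δh: det = (-225)·5 − (-200)·(-270) = -55125.
∂h/∂x = [(+0.99)·5 − (-1.29)·(-270)] / -55125 = +0.006229
∂h/∂y = [(-225)·(-1.29) − (-200)·(+0.99)] / -55125 = -0.008857
Flow direction (−∇h) has components (-0.006229 E, +0.008857 N).
Azimuth = atan2(E, N) = atan2(-0.006229, +0.008857) = 324.9° ≈ 325°.

325°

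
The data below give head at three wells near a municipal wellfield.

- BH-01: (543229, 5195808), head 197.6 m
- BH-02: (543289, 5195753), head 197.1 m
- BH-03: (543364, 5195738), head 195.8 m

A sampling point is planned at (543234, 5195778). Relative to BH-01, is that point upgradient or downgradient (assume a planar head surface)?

upgradient

With h = a·x + b·y + c and BH-01 as origin, the differences give:
  60·a + (-55)·b = -0.5
  135·a + (-70)·b = -1.8
Eliminate b (×(-70) and ×(-55), subtract): 3225·a = -64.00 → a = ∂h/∂x = -0.01984
Back-substitute: b = ∂h/∂y = -0.01256.
Head at (543234, 5195778) = 197.6 + (-0.01984)·(5) + (-0.01256)·(-30) = 197.88 m.
That is higher than the 197.6 m at BH-01, so the point is upgradient.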